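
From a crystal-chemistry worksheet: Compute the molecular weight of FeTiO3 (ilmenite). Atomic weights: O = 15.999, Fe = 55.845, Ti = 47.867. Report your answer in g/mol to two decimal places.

Fe: 1 × 55.845 = 55.8450
Ti: 1 × 47.867 = 47.8670
O: 3 × 15.999 = 47.9970
Summing the contributions gives the formula mass.

151.71 g/mol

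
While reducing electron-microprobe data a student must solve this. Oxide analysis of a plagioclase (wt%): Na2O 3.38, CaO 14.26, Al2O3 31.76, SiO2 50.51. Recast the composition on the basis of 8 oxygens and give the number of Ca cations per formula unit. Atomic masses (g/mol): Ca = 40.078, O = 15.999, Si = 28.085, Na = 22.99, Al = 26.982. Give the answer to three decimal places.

0.696 Ca apfu

Na2O (M=61.979): mol = 0.05453; Na = 0.10906, O = 0.05453.
CaO (M=56.077): mol = 0.25429; Ca = 0.25429, O = 0.25429.
Al2O3 (M=101.961): mol = 0.31149; Al = 0.62298, O = 0.93447.
SiO2 (M=60.083): mol = 0.84067; Si = 0.84067, O = 1.68134.
ΣO = 2.92463; factor = 8/ΣO = 2.73539.
Ca apfu = 0.25429 × 2.73539 = 0.696.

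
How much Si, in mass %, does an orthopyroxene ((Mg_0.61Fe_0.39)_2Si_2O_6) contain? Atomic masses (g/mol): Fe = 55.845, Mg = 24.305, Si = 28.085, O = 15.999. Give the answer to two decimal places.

Molar mass of (Mg_0.61Fe_0.39)_2Si_2O_6: 1.22×24.305 + 0.78×55.845 + 2×28.085 + 6×15.999 = 225.375 g/mol.
Mass of Si per formula unit: 2 × 28.085 = 56.170 g.
Weight fraction Si = 56.170 / 225.375 = 0.2492.

24.92 mass %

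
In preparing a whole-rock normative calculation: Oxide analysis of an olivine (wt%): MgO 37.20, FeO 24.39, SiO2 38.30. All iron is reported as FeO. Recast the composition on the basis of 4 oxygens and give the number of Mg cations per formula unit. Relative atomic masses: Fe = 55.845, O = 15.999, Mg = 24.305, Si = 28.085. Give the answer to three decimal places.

MgO: 37.20/40.304 = 0.92299 mol → 0.92299 mol Mg, 0.92299 mol O.
FeO: 24.39/71.844 = 0.33949 mol → 0.33949 mol Fe, 0.33949 mol O.
SiO2: 38.30/60.083 = 0.63745 mol → 0.63745 mol Si, 1.27490 mol O.
Total oxygen = 2.53738 mol. Normalization factor = 4/2.53738 = 1.57643.
Mg per 4 O = 0.92299 × 1.57643 = 1.455.

1.455 Mg apfu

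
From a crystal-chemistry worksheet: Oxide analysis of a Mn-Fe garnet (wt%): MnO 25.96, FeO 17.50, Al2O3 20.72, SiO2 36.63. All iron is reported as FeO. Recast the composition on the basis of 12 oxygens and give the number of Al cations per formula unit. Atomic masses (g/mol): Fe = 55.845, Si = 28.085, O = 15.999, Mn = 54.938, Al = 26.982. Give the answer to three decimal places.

25.96 wt% MnO ÷ 70.937 g/mol = 0.36596 mol, giving 0.36596 Mn and 0.36596 O.
17.50 wt% FeO ÷ 71.844 g/mol = 0.24358 mol, giving 0.24358 Fe and 0.24358 O.
20.72 wt% Al2O3 ÷ 101.961 g/mol = 0.20321 mol, giving 0.40642 Al and 0.60963 O.
36.63 wt% SiO2 ÷ 60.083 g/mol = 0.60966 mol, giving 0.60966 Si and 1.21932 O.
Oxygen sums to 2.43849; scaling by 12/2.43849 = 4.92108 puts the formula on 12 O.
Al: 0.40642 × 4.92108 = 2.000 atoms per formula unit.

2.000 Al apfu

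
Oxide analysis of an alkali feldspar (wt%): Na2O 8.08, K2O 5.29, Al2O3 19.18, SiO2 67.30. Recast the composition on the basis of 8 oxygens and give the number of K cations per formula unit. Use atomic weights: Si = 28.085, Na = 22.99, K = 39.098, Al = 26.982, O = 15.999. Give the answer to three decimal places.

0.300 K apfu

Na2O (M=61.979): mol = 0.13037; Na = 0.26074, O = 0.13037.
K2O (M=94.195): mol = 0.05616; K = 0.11232, O = 0.05616.
Al2O3 (M=101.961): mol = 0.18811; Al = 0.37622, O = 0.56433.
SiO2 (M=60.083): mol = 1.12012; Si = 1.12012, O = 2.24024.
ΣO = 2.99110; factor = 8/ΣO = 2.67460.
K apfu = 0.11232 × 2.67460 = 0.300.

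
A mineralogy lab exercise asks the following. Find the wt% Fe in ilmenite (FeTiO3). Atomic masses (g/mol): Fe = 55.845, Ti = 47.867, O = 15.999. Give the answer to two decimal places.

36.81 wt%

Formula mass = 1×55.845 + 1×47.867 + 3×15.999 = 151.709 g/mol, of which 55.845 g is Fe.
So Fe makes up 55.845/151.709 = 0.3681 of the mass, i.e. 36.81%.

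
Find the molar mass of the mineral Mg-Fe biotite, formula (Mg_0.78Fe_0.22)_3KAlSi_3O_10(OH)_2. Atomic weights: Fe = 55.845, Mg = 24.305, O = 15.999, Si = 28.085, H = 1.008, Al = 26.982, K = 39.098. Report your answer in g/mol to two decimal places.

438.07 g/mol

M = 2.34(24.305) + 0.66(55.845) + 1(39.098) + 1(26.982) + 3(28.085) + 12(15.999) + 2(1.008)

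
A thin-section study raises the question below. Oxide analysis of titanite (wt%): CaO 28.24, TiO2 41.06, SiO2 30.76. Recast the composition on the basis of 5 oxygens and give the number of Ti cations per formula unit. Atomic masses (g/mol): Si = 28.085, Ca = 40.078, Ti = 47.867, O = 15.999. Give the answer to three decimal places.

CaO: 28.24/56.077 = 0.50359 mol → 0.50359 mol Ca, 0.50359 mol O.
TiO2: 41.06/79.865 = 0.51412 mol → 0.51412 mol Ti, 1.02824 mol O.
SiO2: 30.76/60.083 = 0.51196 mol → 0.51196 mol Si, 1.02392 mol O.
Total oxygen = 2.55575 mol. Normalization factor = 5/2.55575 = 1.95637.
Ti per 5 O = 0.51412 × 1.95637 = 1.006.

1.006 Ti apfu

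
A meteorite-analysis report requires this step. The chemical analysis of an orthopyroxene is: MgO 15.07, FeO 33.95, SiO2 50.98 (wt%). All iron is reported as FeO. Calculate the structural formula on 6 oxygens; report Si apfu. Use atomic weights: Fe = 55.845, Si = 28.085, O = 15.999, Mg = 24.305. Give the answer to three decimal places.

2.002 Si apfu

15.07 wt% MgO ÷ 40.304 g/mol = 0.37391 mol, giving 0.37391 Mg and 0.37391 O.
33.95 wt% FeO ÷ 71.844 g/mol = 0.47255 mol, giving 0.47255 Fe and 0.47255 O.
50.98 wt% SiO2 ÷ 60.083 g/mol = 0.84849 mol, giving 0.84849 Si and 1.69698 O.
Oxygen sums to 2.54344; scaling by 6/2.54344 = 2.35901 puts the formula on 6 O.
Si: 0.84849 × 2.35901 = 2.002 atoms per formula unit.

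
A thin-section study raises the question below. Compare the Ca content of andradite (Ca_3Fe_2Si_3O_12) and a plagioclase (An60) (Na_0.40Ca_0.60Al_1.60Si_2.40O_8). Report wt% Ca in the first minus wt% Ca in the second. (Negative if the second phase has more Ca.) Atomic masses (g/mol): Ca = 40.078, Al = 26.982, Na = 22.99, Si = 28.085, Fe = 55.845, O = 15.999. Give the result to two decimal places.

M(Ca_3Fe_2Si_3O_12) = 508.167 g/mol, so wt% Ca = 120.234/508.167 × 100 = 23.66%.
M(Na_0.40Ca_0.60Al_1.60Si_2.40O_8) = 271.810 g/mol, so wt% Ca = 24.047/271.810 × 100 = 8.85%.
23.66 − 8.85 = 14.81 pp.

14.81 percentage points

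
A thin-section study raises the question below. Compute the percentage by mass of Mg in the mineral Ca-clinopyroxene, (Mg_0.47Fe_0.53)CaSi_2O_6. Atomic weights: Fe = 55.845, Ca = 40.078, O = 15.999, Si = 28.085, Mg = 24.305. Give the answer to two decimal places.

M((Mg_0.47Fe_0.53)CaSi_2O_6) = 233.263 g/mol.
Mg contributes 0.47 × 24.305 = 11.423 g per mole.
11.423/233.263 = 0.0490 → 4.90%.

4.90 mass %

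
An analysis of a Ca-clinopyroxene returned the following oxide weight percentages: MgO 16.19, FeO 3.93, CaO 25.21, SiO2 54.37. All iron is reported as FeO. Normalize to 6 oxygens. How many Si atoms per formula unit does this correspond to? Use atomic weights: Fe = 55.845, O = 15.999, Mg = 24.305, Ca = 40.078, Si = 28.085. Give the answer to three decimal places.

MgO: 16.19/40.304 = 0.40170 mol → 0.40170 mol Mg, 0.40170 mol O.
FeO: 3.93/71.844 = 0.05470 mol → 0.05470 mol Fe, 0.05470 mol O.
CaO: 25.21/56.077 = 0.44956 mol → 0.44956 mol Ca, 0.44956 mol O.
SiO2: 54.37/60.083 = 0.90491 mol → 0.90491 mol Si, 1.80982 mol O.
Total oxygen = 2.71578 mol. Normalization factor = 6/2.71578 = 2.20931.
Si per 6 O = 0.90491 × 2.20931 = 1.999.

1.999 Si apfu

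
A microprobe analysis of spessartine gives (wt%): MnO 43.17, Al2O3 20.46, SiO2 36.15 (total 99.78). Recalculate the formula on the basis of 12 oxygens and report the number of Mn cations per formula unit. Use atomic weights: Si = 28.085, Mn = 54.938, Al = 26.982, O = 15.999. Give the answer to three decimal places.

3.025 Mn apfu

MnO: 43.17/70.937 = 0.60857 mol → 0.60857 mol Mn, 0.60857 mol O.
Al2O3: 20.46/101.961 = 0.20066 mol → 0.40132 mol Al, 0.60198 mol O.
SiO2: 36.15/60.083 = 0.60167 mol → 0.60167 mol Si, 1.20334 mol O.
Total oxygen = 2.41389 mol. Normalization factor = 12/2.41389 = 4.97123.
Mn per 12 O = 0.60857 × 4.97123 = 3.025.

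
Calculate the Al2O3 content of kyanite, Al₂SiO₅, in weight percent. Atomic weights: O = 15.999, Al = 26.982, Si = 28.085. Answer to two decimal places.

62.92 wt%

Molar mass of Al₂SiO₅ = 2·26.982 + 1·28.085 + 5·15.999 = 162.044 g/mol.
Each formula unit contains 2 Al, equivalent to 2/2 = 1.0000 mol Al2O3.
M(Al2O3) = 2×26.982 + 3×15.999 = 101.961 g/mol.
Mass of Al2O3 per formula unit = 1.0000 × 101.961 = 101.961 g.
Al2O3 wt% = 101.961 / 162.044 × 100 = 62.92%.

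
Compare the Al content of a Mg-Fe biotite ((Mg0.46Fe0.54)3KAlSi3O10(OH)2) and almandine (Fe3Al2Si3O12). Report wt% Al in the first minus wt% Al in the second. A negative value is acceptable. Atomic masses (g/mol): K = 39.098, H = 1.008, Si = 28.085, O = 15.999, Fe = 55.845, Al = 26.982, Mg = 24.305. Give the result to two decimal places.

First mineral: 26.982 g Al in 468.349 g formula = 5.76 wt% Al.
Second mineral: 53.964 g Al in 497.742 g formula = 10.84 wt% Al.
5.76% − 10.84% gives a difference of -5.08 percentage points.

-5.08 percentage points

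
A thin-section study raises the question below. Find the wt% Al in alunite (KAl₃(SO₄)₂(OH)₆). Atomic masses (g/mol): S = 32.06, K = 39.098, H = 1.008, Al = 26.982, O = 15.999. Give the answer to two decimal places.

19.54 wt%

Molar mass of KAl₃(SO₄)₂(OH)₆: 1×39.098 + 3×26.982 + 2×32.06 + 14×15.999 + 6×1.008 = 414.198 g/mol.
Mass of Al per formula unit: 3 × 26.982 = 80.946 g.
Weight fraction Al = 80.946 / 414.198 = 0.1954.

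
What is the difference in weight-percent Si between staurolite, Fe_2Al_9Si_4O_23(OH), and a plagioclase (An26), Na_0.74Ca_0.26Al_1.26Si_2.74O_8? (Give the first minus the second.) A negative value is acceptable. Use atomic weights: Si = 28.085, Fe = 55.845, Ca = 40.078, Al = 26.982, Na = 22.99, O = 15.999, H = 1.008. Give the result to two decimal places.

Si in Fe_2Al_9Si_4O_23(OH): molar mass 851.852 g/mol; 4×28.085 = 112.340 g → 13.19 wt%.
Si in Na_0.74Ca_0.26Al_1.26Si_2.74O_8: molar mass 266.375 g/mol; 2.74×28.085 = 76.953 g → 28.89 wt%.
Difference = 13.19 − 28.89 = -15.70 percentage points.

-15.70 percentage points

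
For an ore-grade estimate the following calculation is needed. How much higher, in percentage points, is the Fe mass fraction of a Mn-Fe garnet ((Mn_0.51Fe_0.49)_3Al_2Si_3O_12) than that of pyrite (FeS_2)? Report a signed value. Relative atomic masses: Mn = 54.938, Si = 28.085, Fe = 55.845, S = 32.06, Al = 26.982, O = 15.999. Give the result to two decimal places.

M((Mn_0.51Fe_0.49)_3Al_2Si_3O_12) = 496.354 g/mol, so wt% Fe = 82.092/496.354 × 100 = 16.54%.
M(FeS_2) = 119.965 g/mol, so wt% Fe = 55.845/119.965 × 100 = 46.55%.
16.54 − 46.55 = -30.01 pp.

-30.01 percentage points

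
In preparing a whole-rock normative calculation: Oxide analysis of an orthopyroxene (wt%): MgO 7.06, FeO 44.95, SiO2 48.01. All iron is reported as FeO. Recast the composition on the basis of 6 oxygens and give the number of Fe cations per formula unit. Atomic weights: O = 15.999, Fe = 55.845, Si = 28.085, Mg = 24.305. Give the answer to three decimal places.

MgO (M=40.304): mol = 0.17517; Mg = 0.17517, O = 0.17517.
FeO (M=71.844): mol = 0.62566; Fe = 0.62566, O = 0.62566.
SiO2 (M=60.083): mol = 0.79906; Si = 0.79906, O = 1.59812.
ΣO = 2.39895; factor = 6/ΣO = 2.50109.
Fe apfu = 0.62566 × 2.50109 = 1.565.

1.565 Fe apfu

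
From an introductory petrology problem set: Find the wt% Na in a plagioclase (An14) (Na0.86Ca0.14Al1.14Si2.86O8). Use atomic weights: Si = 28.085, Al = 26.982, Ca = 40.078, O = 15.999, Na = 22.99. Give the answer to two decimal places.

M(Na0.86Ca0.14Al1.14Si2.86O8) = 264.457 g/mol.
Na contributes 0.86 × 22.99 = 19.771 g per mole.
19.771/264.457 = 0.0748 → 7.48%.

7.48 mass %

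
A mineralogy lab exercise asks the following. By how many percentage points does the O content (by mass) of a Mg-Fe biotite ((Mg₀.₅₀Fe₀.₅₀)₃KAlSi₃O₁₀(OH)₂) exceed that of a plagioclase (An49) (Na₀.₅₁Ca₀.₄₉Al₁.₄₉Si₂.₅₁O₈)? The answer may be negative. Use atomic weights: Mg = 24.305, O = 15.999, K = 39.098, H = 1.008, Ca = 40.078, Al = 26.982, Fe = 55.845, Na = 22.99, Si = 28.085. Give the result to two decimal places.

O in (Mg₀.₅₀Fe₀.₅₀)₃KAlSi₃O₁₀(OH)₂: molar mass 464.564 g/mol; 12×15.999 = 191.988 g → 41.33 wt%.
O in Na₀.₅₁Ca₀.₄₉Al₁.₄₉Si₂.₅₁O₈: molar mass 270.052 g/mol; 8×15.999 = 127.992 g → 47.40 wt%.
Difference = 41.33 − 47.40 = -6.07 percentage points.

-6.07 percentage points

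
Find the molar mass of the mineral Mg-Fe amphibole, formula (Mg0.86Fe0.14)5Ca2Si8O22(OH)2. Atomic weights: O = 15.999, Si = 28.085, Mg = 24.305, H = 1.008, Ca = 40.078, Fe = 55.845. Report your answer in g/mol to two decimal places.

834.43 g/mol

Mg: 4.30 × 24.305 = 104.5115
Fe: 0.70 × 55.845 = 39.0915
Ca: 2 × 40.078 = 80.1560
Si: 8 × 28.085 = 224.6800
O: 24 × 15.999 = 383.9760
H: 2 × 1.008 = 2.0160
Summing the contributions gives the formula mass.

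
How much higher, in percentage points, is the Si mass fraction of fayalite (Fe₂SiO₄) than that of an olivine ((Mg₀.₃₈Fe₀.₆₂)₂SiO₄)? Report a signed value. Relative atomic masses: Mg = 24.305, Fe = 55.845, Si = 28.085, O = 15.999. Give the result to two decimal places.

First mineral: 28.085 g Si in 203.771 g formula = 13.78 wt% Si.
Second mineral: 28.085 g Si in 179.801 g formula = 15.62 wt% Si.
13.78% − 15.62% gives a difference of -1.84 percentage points.

-1.84 percentage points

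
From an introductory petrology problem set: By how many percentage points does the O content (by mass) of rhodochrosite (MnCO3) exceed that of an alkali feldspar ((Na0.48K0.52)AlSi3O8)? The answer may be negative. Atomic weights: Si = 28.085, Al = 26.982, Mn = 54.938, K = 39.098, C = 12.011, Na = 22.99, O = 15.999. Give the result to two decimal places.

First mineral: 47.997 g O in 114.946 g formula = 41.76 wt% O.
Second mineral: 127.992 g O in 270.595 g formula = 47.30 wt% O.
41.76% − 47.30% gives a difference of -5.54 percentage points.

-5.54 percentage points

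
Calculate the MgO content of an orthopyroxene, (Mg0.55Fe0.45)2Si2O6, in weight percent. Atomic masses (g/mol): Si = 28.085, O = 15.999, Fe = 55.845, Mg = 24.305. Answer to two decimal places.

19.35 wt%

Formula mass = 229.160 g/mol.
1.10 Mg → 1.1000 mol MgO per formula unit; M(MgO) = 40.304, so MgO mass = 44.334 g.
44.334/229.160 × 100 = 19.35 wt%.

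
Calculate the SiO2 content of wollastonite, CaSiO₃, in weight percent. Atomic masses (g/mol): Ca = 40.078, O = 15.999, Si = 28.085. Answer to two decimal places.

51.72 wt%

M(CaSiO₃) = 116.160 g/mol; M(SiO2) = 60.083 g/mol.
Moles SiO2 per formula unit = 1 Si ÷ 1 = 1.0000.
SiO2 fraction = (1.0000 × 60.083) / 116.160 = 60.083/116.160 = 0.5172.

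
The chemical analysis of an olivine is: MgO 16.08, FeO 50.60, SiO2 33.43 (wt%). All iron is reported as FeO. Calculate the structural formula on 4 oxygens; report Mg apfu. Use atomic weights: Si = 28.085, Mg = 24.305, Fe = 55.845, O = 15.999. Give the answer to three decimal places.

MgO (M=40.304): mol = 0.39897; Mg = 0.39897, O = 0.39897.
FeO (M=71.844): mol = 0.70430; Fe = 0.70430, O = 0.70430.
SiO2 (M=60.083): mol = 0.55640; Si = 0.55640, O = 1.11280.
ΣO = 2.21607; factor = 4/ΣO = 1.80500.
Mg apfu = 0.39897 × 1.80500 = 0.720.

0.720 Mg apfu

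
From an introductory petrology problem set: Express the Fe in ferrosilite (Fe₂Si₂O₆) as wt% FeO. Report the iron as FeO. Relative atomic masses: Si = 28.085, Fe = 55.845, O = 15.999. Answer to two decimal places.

54.46 wt%

Molar mass of Fe₂Si₂O₆ = 2·55.845 + 2·28.085 + 6·15.999 = 263.854 g/mol.
Each formula unit contains 2 Fe, equivalent to 2/1 = 2.0000 mol FeO.
M(FeO) = 1×55.845 + 1×15.999 = 71.844 g/mol.
Mass of FeO per formula unit = 2.0000 × 71.844 = 143.688 g.
FeO wt% = 143.688 / 263.854 × 100 = 54.46%.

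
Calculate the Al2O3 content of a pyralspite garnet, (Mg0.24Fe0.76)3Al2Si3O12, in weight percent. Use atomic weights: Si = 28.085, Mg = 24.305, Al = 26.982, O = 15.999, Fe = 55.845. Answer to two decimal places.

M((Mg0.24Fe0.76)3Al2Si3O12) = 475.033 g/mol; M(Al2O3) = 101.961 g/mol.
Moles Al2O3 per formula unit = 2 Al ÷ 2 = 1.0000.
Al2O3 fraction = (1.0000 × 101.961) / 475.033 = 101.961/475.033 = 0.2146.

21.46 wt%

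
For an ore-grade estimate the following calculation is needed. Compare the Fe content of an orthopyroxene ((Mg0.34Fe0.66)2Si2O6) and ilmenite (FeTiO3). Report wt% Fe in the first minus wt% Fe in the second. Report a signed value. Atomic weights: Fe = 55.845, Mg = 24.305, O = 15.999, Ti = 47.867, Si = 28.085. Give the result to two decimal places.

-6.40 percentage points

Fe in (Mg0.34Fe0.66)2Si2O6: molar mass 242.407 g/mol; 1.32×55.845 = 73.715 g → 30.41 wt%.
Fe in FeTiO3: molar mass 151.709 g/mol; 1×55.845 = 55.845 g → 36.81 wt%.
Difference = 30.41 − 36.81 = -6.40 percentage points.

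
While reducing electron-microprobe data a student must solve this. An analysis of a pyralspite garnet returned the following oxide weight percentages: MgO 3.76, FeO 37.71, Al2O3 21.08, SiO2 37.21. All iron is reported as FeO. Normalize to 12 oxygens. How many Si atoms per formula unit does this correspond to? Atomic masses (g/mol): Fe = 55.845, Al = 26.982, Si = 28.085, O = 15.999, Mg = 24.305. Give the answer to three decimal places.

3.000 Si apfu

3.76 wt% MgO ÷ 40.304 g/mol = 0.09329 mol, giving 0.09329 Mg and 0.09329 O.
37.71 wt% FeO ÷ 71.844 g/mol = 0.52489 mol, giving 0.52489 Fe and 0.52489 O.
21.08 wt% Al2O3 ÷ 101.961 g/mol = 0.20675 mol, giving 0.41350 Al and 0.62025 O.
37.21 wt% SiO2 ÷ 60.083 g/mol = 0.61931 mol, giving 0.61931 Si and 1.23862 O.
Oxygen sums to 2.47705; scaling by 12/2.47705 = 4.84447 puts the formula on 12 O.
Si: 0.61931 × 4.84447 = 3.000 atoms per formula unit.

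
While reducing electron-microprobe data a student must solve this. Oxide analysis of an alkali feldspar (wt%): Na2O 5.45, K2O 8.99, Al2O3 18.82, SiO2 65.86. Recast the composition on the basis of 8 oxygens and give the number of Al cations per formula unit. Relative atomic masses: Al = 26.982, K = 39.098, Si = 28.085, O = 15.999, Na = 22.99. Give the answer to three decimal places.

1.008 Al apfu

Na2O (M=61.979): mol = 0.08793; Na = 0.17586, O = 0.08793.
K2O (M=94.195): mol = 0.09544; K = 0.19088, O = 0.09544.
Al2O3 (M=101.961): mol = 0.18458; Al = 0.36916, O = 0.55374.
SiO2 (M=60.083): mol = 1.09615; Si = 1.09615, O = 2.19230.
ΣO = 2.92941; factor = 8/ΣO = 2.73093.
Al apfu = 0.36916 × 2.73093 = 1.008.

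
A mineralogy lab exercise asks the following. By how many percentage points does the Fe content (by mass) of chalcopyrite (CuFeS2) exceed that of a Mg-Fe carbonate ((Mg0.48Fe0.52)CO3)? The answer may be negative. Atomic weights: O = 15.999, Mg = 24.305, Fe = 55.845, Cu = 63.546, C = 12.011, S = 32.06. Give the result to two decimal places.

1.60 percentage points

Fe in CuFeS2: molar mass 183.511 g/mol; 1×55.845 = 55.845 g → 30.43 wt%.
Fe in (Mg0.48Fe0.52)CO3: molar mass 100.714 g/mol; 0.52×55.845 = 29.039 g → 28.83 wt%.
Difference = 30.43 − 28.83 = 1.60 percentage points.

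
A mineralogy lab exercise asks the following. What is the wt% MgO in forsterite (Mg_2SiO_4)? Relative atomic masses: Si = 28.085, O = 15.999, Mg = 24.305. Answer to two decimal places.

M(Mg_2SiO_4) = 140.691 g/mol; M(MgO) = 40.304 g/mol.
Moles MgO per formula unit = 2 Mg ÷ 1 = 2.0000.
MgO fraction = (2.0000 × 40.304) / 140.691 = 80.608/140.691 = 0.5729.

57.29 wt%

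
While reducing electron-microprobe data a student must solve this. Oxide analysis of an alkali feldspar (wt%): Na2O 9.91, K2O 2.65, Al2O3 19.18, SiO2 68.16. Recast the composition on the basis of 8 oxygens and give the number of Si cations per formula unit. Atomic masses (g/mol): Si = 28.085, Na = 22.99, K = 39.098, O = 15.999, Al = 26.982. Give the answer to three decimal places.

9.91 wt% Na2O ÷ 61.979 g/mol = 0.15989 mol, giving 0.31978 Na and 0.15989 O.
2.65 wt% K2O ÷ 94.195 g/mol = 0.02813 mol, giving 0.05626 K and 0.02813 O.
19.18 wt% Al2O3 ÷ 101.961 g/mol = 0.18811 mol, giving 0.37622 Al and 0.56433 O.
68.16 wt% SiO2 ÷ 60.083 g/mol = 1.13443 mol, giving 1.13443 Si and 2.26886 O.
Oxygen sums to 3.02121; scaling by 8/3.02121 = 2.64795 puts the formula on 8 O.
Si: 1.13443 × 2.64795 = 3.004 atoms per formula unit.

3.004 Si apfu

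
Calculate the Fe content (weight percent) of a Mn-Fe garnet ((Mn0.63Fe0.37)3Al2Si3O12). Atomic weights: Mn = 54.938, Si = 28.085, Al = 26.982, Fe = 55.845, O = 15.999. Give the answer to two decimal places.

12.50 weight percent

Molar mass of (Mn0.63Fe0.37)3Al2Si3O12: 1.89*54.938 + 1.11*55.845 + 2*26.982 + 3*28.085 + 12*15.999 = 496.028 g/mol.
Mass of Fe per formula unit: 1.11 × 55.845 = 61.988 g.
Weight fraction Fe = 61.988 / 496.028 = 0.1250.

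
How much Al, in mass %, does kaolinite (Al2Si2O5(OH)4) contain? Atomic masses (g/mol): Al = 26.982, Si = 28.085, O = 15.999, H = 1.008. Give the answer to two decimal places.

Molar mass of Al2Si2O5(OH)4: 2×26.982 + 2×28.085 + 9×15.999 + 4×1.008 = 258.157 g/mol.
Mass of Al per formula unit: 2 × 26.982 = 53.964 g.
Weight fraction Al = 53.964 / 258.157 = 0.2090.

20.90 mass %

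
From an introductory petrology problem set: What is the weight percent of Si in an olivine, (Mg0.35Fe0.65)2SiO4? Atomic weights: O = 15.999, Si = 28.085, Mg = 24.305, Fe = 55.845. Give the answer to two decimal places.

Molar mass of (Mg0.35Fe0.65)2SiO4: 0.70×24.305 + 1.30×55.845 + 1×28.085 + 4×15.999 = 181.693 g/mol.
Mass of Si per formula unit: 1 × 28.085 = 28.085 g.
Weight fraction Si = 28.085 / 181.693 = 0.1546.

15.46 weight percent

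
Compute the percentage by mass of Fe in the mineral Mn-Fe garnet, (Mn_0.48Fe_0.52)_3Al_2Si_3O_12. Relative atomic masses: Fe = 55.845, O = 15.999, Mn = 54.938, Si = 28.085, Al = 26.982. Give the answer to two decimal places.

Formula mass = 1.44*54.938 + 1.56*55.845 + 2*26.982 + 3*28.085 + 12*15.999 = 496.436 g/mol, of which 87.118 g is Fe.
So Fe makes up 87.118/496.436 = 0.1755 of the mass, i.e. 17.55%.

17.55 mass %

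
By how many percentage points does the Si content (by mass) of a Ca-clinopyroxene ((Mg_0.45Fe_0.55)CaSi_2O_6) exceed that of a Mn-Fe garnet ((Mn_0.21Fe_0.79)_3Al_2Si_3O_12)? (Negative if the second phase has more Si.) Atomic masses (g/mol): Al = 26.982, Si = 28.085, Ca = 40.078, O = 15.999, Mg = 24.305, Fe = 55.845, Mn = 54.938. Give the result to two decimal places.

M((Mg_0.45Fe_0.55)CaSi_2O_6) = 233.894 g/mol, so wt% Si = 56.170/233.894 × 100 = 24.02%.
M((Mn_0.21Fe_0.79)_3Al_2Si_3O_12) = 497.171 g/mol, so wt% Si = 84.255/497.171 × 100 = 16.95%.
24.02 − 16.95 = 7.07 pp.

7.07 percentage points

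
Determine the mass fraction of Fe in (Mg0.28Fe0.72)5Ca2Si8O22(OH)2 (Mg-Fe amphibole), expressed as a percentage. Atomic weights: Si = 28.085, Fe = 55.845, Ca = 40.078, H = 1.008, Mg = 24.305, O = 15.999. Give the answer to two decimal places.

M((Mg0.28Fe0.72)5Ca2Si8O22(OH)2) = 925.897 g/mol.
Fe contributes 3.60 × 55.845 = 201.042 g per mole.
201.042/925.897 = 0.2171 → 21.71%.

21.71 mass %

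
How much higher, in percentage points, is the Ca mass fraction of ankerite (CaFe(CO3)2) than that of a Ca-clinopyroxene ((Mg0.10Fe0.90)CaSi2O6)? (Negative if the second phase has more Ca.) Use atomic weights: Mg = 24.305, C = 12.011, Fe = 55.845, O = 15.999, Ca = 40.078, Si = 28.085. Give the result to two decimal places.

M(CaFe(CO3)2) = 215.939 g/mol, so wt% Ca = 40.078/215.939 × 100 = 18.56%.
M((Mg0.10Fe0.90)CaSi2O6) = 244.933 g/mol, so wt% Ca = 40.078/244.933 × 100 = 16.36%.
18.56 − 16.36 = 2.20 pp.

2.20 percentage points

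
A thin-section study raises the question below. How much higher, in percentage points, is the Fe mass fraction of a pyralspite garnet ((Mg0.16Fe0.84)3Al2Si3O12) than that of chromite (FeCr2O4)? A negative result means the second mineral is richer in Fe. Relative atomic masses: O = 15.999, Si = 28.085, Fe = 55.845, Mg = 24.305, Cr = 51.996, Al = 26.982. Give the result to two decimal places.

Fe in (Mg0.16Fe0.84)3Al2Si3O12: molar mass 482.603 g/mol; 2.52×55.845 = 140.729 g → 29.16 wt%.
Fe in FeCr2O4: molar mass 223.833 g/mol; 1×55.845 = 55.845 g → 24.95 wt%.
Difference = 29.16 − 24.95 = 4.21 percentage points.

4.21 percentage points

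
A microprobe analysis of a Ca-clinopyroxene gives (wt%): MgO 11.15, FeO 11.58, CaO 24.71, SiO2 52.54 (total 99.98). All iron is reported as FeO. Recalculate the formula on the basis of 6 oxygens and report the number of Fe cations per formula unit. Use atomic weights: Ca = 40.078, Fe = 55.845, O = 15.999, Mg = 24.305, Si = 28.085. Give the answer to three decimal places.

0.368 Fe apfu

11.15 wt% MgO ÷ 40.304 g/mol = 0.27665 mol, giving 0.27665 Mg and 0.27665 O.
11.58 wt% FeO ÷ 71.844 g/mol = 0.16118 mol, giving 0.16118 Fe and 0.16118 O.
24.71 wt% CaO ÷ 56.077 g/mol = 0.44064 mol, giving 0.44064 Ca and 0.44064 O.
52.54 wt% SiO2 ÷ 60.083 g/mol = 0.87446 mol, giving 0.87446 Si and 1.74892 O.
Oxygen sums to 2.62739; scaling by 6/2.62739 = 2.28364 puts the formula on 6 O.
Fe: 0.16118 × 2.28364 = 0.368 atoms per formula unit.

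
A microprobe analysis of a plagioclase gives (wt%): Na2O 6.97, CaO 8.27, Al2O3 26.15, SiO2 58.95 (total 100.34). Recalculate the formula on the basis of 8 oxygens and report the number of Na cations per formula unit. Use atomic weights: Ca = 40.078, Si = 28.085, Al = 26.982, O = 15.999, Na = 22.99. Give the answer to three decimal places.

0.601 Na apfu

Na2O: 6.97/61.979 = 0.11246 mol → 0.22492 mol Na, 0.11246 mol O.
CaO: 8.27/56.077 = 0.14748 mol → 0.14748 mol Ca, 0.14748 mol O.
Al2O3: 26.15/101.961 = 0.25647 mol → 0.51294 mol Al, 0.76941 mol O.
SiO2: 58.95/60.083 = 0.98114 mol → 0.98114 mol Si, 1.96228 mol O.
Total oxygen = 2.99163 mol. Normalization factor = 8/2.99163 = 2.67413.
Na per 8 O = 0.22492 × 2.67413 = 0.601.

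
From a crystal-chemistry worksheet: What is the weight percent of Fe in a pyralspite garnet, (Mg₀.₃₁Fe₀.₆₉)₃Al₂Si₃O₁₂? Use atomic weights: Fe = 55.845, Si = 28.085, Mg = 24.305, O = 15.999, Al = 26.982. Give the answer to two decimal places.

24.68 mass %

Formula mass = 0.93*24.305 + 2.07*55.845 + 2*26.982 + 3*28.085 + 12*15.999 = 468.410 g/mol, of which 115.599 g is Fe.
So Fe makes up 115.599/468.410 = 0.2468 of the mass, i.e. 24.68%.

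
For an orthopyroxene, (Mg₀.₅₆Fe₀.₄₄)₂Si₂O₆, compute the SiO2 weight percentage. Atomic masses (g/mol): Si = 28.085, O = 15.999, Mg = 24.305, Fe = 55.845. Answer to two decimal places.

Molar mass of (Mg₀.₅₆Fe₀.₄₄)₂Si₂O₆ = 1.12*24.305 + 0.88*55.845 + 2*28.085 + 6*15.999 = 228.529 g/mol.
Each formula unit contains 2 Si, equivalent to 2/1 = 2.0000 mol SiO2.
M(SiO2) = 1×28.085 + 2×15.999 = 60.083 g/mol.
Mass of SiO2 per formula unit = 2.0000 × 60.083 = 120.166 g.
SiO2 wt% = 120.166 / 228.529 × 100 = 52.58%.

52.58 wt%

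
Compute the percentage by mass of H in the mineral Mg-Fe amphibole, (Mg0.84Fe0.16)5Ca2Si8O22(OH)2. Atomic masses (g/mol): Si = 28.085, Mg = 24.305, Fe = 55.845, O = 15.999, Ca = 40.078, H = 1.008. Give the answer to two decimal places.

Formula mass = 4.20·24.305 + 0.80·55.845 + 2·40.078 + 8·28.085 + 24·15.999 + 2·1.008 = 837.585 g/mol, of which 2.016 g is H.
So H makes up 2.016/837.585 = 0.0024 of the mass, i.e. 0.24%.

0.24 mass %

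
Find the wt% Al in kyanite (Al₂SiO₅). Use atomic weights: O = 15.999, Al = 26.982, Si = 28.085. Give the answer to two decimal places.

33.30 mass %

Formula mass = 2·26.982 + 1·28.085 + 5·15.999 = 162.044 g/mol, of which 53.964 g is Al.
So Al makes up 53.964/162.044 = 0.3330 of the mass, i.e. 33.30%.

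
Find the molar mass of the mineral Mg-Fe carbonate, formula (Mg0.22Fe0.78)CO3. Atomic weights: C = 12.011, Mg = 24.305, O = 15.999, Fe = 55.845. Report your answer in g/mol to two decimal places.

108.91 g/mol

The formula mass is the sum 0.22*24.305 + 0.78*55.845 + 1*12.011 + 3*15.999.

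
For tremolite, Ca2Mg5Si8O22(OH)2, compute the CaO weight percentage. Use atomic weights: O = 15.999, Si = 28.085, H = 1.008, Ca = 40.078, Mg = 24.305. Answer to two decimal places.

Formula mass = 812.353 g/mol.
2 Ca → 2.0000 mol CaO per formula unit; M(CaO) = 56.077, so CaO mass = 112.154 g.
112.154/812.353 × 100 = 13.81 wt%.

13.81 wt%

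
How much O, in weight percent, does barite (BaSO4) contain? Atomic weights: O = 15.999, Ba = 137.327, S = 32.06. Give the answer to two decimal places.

27.42 weight percent

Molar mass of BaSO4: 1×137.327 + 1×32.06 + 4×15.999 = 233.383 g/mol.
Mass of O per formula unit: 4 × 15.999 = 63.996 g.
Weight fraction O = 63.996 / 233.383 = 0.2742.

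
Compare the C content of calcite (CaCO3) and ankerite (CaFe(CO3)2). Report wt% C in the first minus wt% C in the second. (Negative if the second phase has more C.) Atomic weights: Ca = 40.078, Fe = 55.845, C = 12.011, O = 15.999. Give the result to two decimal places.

0.88 percentage points

First mineral: 12.011 g C in 100.086 g formula = 12.00 wt% C.
Second mineral: 24.022 g C in 215.939 g formula = 11.12 wt% C.
12.00% − 11.12% gives a difference of 0.88 percentage points.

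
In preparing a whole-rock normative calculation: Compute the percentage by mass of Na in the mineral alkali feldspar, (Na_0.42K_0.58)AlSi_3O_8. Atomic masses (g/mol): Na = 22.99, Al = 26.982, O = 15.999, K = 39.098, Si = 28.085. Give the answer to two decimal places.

Molar mass of (Na_0.42K_0.58)AlSi_3O_8: 0.42·22.99 + 0.58·39.098 + 1·26.982 + 3·28.085 + 8·15.999 = 271.562 g/mol.
Mass of Na per formula unit: 0.42 × 22.99 = 9.656 g.
Weight fraction Na = 9.656 / 271.562 = 0.0356.

3.56 weight percent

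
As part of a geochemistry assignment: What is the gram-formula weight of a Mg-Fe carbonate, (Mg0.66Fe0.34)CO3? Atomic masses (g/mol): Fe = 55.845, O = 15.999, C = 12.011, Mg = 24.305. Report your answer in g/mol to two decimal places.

The formula mass is the sum 0.66×24.305 + 0.34×55.845 + 1×12.011 + 3×15.999.

95.04 g/mol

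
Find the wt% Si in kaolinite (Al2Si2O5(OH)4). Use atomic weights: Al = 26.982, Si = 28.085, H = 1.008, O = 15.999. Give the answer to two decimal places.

Formula mass = 2·26.982 + 2·28.085 + 9·15.999 + 4·1.008 = 258.157 g/mol, of which 56.170 g is Si.
So Si makes up 56.170/258.157 = 0.2176 of the mass, i.e. 21.76%.

21.76 wt%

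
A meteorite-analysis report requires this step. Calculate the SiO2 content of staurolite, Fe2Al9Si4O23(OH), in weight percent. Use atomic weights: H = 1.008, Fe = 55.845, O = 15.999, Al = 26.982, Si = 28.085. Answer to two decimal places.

Formula mass = 851.852 g/mol.
4 Si → 4.0000 mol SiO2 per formula unit; M(SiO2) = 60.083, so SiO2 mass = 240.332 g.
240.332/851.852 × 100 = 28.21 wt%.

28.21 wt%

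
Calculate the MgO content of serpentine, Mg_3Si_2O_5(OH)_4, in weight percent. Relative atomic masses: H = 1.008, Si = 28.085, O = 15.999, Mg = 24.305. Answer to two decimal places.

Molar mass of Mg_3Si_2O_5(OH)_4 = 3×24.305 + 2×28.085 + 9×15.999 + 4×1.008 = 277.108 g/mol.
Each formula unit contains 3 Mg, equivalent to 3/1 = 3.0000 mol MgO.
M(MgO) = 1×24.305 + 1×15.999 = 40.304 g/mol.
Mass of MgO per formula unit = 3.0000 × 40.304 = 120.912 g.
MgO wt% = 120.912 / 277.108 × 100 = 43.63%.

43.63 wt%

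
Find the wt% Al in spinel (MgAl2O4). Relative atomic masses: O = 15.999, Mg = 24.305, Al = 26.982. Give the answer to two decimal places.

Formula mass = 1*24.305 + 2*26.982 + 4*15.999 = 142.265 g/mol, of which 53.964 g is Al.
So Al makes up 53.964/142.265 = 0.3793 of the mass, i.e. 37.93%.

37.93 mass %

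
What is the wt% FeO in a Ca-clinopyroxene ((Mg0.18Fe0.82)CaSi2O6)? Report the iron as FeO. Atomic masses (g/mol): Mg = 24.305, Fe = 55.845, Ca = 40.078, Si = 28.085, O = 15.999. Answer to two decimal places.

24.30 wt%

Molar mass of (Mg0.18Fe0.82)CaSi2O6 = 0.18*24.305 + 0.82*55.845 + 1*40.078 + 2*28.085 + 6*15.999 = 242.410 g/mol.
Each formula unit contains 0.82 Fe, equivalent to 0.82/1 = 0.8200 mol FeO.
M(FeO) = 1×55.845 + 1×15.999 = 71.844 g/mol.
Mass of FeO per formula unit = 0.8200 × 71.844 = 58.912 g.
FeO wt% = 58.912 / 242.410 × 100 = 24.30%.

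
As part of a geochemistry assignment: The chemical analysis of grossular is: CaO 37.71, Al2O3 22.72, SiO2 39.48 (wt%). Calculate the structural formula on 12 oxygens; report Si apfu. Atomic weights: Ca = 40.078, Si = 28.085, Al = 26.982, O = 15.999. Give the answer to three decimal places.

CaO: 37.71/56.077 = 0.67247 mol → 0.67247 mol Ca, 0.67247 mol O.
Al2O3: 22.72/101.961 = 0.22283 mol → 0.44566 mol Al, 0.66849 mol O.
SiO2: 39.48/60.083 = 0.65709 mol → 0.65709 mol Si, 1.31418 mol O.
Total oxygen = 2.65514 mol. Normalization factor = 12/2.65514 = 4.51954.
Si per 12 O = 0.65709 × 4.51954 = 2.970.

2.970 Si apfu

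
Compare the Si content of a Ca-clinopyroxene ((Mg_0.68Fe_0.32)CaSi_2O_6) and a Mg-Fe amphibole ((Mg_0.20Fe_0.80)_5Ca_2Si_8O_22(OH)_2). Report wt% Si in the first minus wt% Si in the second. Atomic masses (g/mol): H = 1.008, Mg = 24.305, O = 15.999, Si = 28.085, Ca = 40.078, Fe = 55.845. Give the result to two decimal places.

0.84 percentage points

First mineral: 56.170 g Si in 226.640 g formula = 24.78 wt% Si.
Second mineral: 224.680 g Si in 938.513 g formula = 23.94 wt% Si.
24.78% − 23.94% gives a difference of 0.84 percentage points.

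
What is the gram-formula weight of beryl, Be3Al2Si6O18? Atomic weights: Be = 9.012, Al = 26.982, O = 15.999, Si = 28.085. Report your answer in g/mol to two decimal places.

Be: 3 × 9.012 = 27.0360
Al: 2 × 26.982 = 53.9640
Si: 6 × 28.085 = 168.5100
O: 18 × 15.999 = 287.9820
Summing the contributions gives the formula mass.

537.49 g/mol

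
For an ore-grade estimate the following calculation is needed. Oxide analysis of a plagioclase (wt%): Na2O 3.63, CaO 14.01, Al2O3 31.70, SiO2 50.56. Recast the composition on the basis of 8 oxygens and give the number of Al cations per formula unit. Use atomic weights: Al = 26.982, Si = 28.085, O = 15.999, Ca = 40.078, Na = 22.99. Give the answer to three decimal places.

3.63 wt% Na2O ÷ 61.979 g/mol = 0.05857 mol, giving 0.11714 Na and 0.05857 O.
14.01 wt% CaO ÷ 56.077 g/mol = 0.24984 mol, giving 0.24984 Ca and 0.24984 O.
31.70 wt% Al2O3 ÷ 101.961 g/mol = 0.31090 mol, giving 0.62180 Al and 0.93270 O.
50.56 wt% SiO2 ÷ 60.083 g/mol = 0.84150 mol, giving 0.84150 Si and 1.68300 O.
Oxygen sums to 2.92411; scaling by 8/2.92411 = 2.73588 puts the formula on 8 O.
Al: 0.62180 × 2.73588 = 1.701 atoms per formula unit.

1.701 Al apfu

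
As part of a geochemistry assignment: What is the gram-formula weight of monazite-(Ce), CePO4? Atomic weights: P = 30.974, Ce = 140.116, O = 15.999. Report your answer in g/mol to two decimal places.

235.09 g/mol

The formula mass is the sum 1*140.116 + 1*30.974 + 4*15.999.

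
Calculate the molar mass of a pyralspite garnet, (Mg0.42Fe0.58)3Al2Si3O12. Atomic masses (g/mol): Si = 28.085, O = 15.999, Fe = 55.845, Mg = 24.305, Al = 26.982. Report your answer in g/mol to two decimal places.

458.00 g/mol

M = 1.26·24.305 + 1.74·55.845 + 2·26.982 + 3·28.085 + 12·15.999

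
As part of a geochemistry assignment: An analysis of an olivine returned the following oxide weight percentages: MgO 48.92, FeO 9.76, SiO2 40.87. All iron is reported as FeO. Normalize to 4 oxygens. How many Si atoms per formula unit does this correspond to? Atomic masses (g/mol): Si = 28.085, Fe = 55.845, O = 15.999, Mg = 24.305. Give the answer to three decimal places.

1.004 Si apfu

MgO (M=40.304): mol = 1.21378; Mg = 1.21378, O = 1.21378.
FeO (M=71.844): mol = 0.13585; Fe = 0.13585, O = 0.13585.
SiO2 (M=60.083): mol = 0.68023; Si = 0.68023, O = 1.36046.
ΣO = 2.71009; factor = 4/ΣO = 1.47597.
Si apfu = 0.68023 × 1.47597 = 1.004.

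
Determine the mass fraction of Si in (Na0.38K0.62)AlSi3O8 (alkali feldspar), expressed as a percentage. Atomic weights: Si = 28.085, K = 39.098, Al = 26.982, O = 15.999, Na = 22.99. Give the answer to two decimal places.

30.95 mass %

Molar mass of (Na0.38K0.62)AlSi3O8: 0.38·22.99 + 0.62·39.098 + 1·26.982 + 3·28.085 + 8·15.999 = 272.206 g/mol.
Mass of Si per formula unit: 3 × 28.085 = 84.255 g.
Weight fraction Si = 84.255 / 272.206 = 0.3095.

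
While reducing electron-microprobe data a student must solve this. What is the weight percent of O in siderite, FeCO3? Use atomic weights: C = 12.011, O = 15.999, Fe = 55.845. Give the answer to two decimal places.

Formula mass = 1×55.845 + 1×12.011 + 3×15.999 = 115.853 g/mol, of which 47.997 g is O.
So O makes up 47.997/115.853 = 0.4143 of the mass, i.e. 41.43%.

41.43 mass %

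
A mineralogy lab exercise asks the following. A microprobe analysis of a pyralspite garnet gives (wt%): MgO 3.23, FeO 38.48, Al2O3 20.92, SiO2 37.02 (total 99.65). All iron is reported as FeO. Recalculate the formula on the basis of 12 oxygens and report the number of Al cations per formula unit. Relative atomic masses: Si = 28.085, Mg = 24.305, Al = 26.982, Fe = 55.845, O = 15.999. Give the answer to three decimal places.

1.999 Al apfu

MgO (M=40.304): mol = 0.08014; Mg = 0.08014, O = 0.08014.
FeO (M=71.844): mol = 0.53560; Fe = 0.53560, O = 0.53560.
Al2O3 (M=101.961): mol = 0.20518; Al = 0.41036, O = 0.61554.
SiO2 (M=60.083): mol = 0.61615; Si = 0.61615, O = 1.23230.
ΣO = 2.46358; factor = 12/ΣO = 4.87096.
Al apfu = 0.41036 × 4.87096 = 1.999.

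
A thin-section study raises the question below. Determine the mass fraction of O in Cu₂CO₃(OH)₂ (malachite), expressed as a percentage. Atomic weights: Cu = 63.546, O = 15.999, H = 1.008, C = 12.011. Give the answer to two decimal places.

Formula mass = 2×63.546 + 1×12.011 + 5×15.999 + 2×1.008 = 221.114 g/mol, of which 79.995 g is O.
So O makes up 79.995/221.114 = 0.3618 of the mass, i.e. 36.18%.

36.18 wt%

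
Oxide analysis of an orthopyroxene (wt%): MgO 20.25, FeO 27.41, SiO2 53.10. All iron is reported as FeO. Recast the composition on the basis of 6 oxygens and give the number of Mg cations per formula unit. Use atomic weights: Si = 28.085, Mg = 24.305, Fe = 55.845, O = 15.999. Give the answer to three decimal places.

MgO: 20.25/40.304 = 0.50243 mol → 0.50243 mol Mg, 0.50243 mol O.
FeO: 27.41/71.844 = 0.38152 mol → 0.38152 mol Fe, 0.38152 mol O.
SiO2: 53.10/60.083 = 0.88378 mol → 0.88378 mol Si, 1.76756 mol O.
Total oxygen = 2.65151 mol. Normalization factor = 6/2.65151 = 2.26286.
Mg per 6 O = 0.50243 × 2.26286 = 1.137.

1.137 Mg apfu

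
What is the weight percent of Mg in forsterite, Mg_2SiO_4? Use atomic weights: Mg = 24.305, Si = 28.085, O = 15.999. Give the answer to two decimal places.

M(Mg_2SiO_4) = 140.691 g/mol.
Mg contributes 2 × 24.305 = 48.610 g per mole.
48.610/140.691 = 0.3455 → 34.55%.

34.55 wt%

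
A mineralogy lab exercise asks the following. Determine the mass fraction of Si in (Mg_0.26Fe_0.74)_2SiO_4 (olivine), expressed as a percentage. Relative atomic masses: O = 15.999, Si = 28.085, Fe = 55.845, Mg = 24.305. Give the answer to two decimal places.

14.99 wt%

Formula mass = 0.52·24.305 + 1.48·55.845 + 1·28.085 + 4·15.999 = 187.370 g/mol, of which 28.085 g is Si.
So Si makes up 28.085/187.370 = 0.1499 of the mass, i.e. 14.99%.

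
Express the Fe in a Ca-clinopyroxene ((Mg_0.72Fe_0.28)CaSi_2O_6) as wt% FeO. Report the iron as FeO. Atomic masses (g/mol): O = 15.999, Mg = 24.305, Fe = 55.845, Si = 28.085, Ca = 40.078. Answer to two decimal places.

8.93 wt%

M((Mg_0.72Fe_0.28)CaSi_2O_6) = 225.378 g/mol; M(FeO) = 71.844 g/mol.
Moles FeO per formula unit = 0.28 Fe ÷ 1 = 0.2800.
FeO fraction = (0.2800 × 71.844) / 225.378 = 20.116/225.378 = 0.0893.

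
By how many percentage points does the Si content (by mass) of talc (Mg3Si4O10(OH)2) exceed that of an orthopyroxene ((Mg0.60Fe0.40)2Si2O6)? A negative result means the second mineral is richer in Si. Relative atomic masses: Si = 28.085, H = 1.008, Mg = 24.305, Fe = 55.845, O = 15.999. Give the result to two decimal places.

4.77 percentage points

Si in Mg3Si4O10(OH)2: molar mass 379.259 g/mol; 4×28.085 = 112.340 g → 29.62 wt%.
Si in (Mg0.60Fe0.40)2Si2O6: molar mass 226.006 g/mol; 2×28.085 = 56.170 g → 24.85 wt%.
Difference = 29.62 − 24.85 = 4.77 percentage points.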